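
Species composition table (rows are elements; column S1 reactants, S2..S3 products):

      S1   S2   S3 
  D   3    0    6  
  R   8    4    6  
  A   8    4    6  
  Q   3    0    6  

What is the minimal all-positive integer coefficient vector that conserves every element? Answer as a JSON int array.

Coefficients: [4, 5, 2]

D: 4·3 = 12 | 5·0+2·6 = 12
R: 4·8 = 32 | 5·4+2·6 = 32
A: 4·8 = 32 | 5·4+2·6 = 32
Q: 4·3 = 12 | 5·0+2·6 = 12
gcd(4,5,2) = 1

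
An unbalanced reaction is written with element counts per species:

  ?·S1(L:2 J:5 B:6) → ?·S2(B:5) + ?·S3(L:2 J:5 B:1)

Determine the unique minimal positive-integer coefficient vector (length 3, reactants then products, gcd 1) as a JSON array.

Coefficients: [1, 1, 1]

L: 1·2 = 2 | 1·0+1·2 = 2
J: 1·5 = 5 | 1·0+1·5 = 5
B: 1·6 = 6 | 1·5+1·1 = 6
gcd(1,1,1) = 1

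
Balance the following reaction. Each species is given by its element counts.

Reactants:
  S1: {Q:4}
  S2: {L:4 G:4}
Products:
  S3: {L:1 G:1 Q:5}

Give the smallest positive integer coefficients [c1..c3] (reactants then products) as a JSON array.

Coefficients: [5, 1, 4]

L: 5·0+1·4 = 4 | 4·1 = 4
G: 5·0+1·4 = 4 | 4·1 = 4
Q: 5·4+1·0 = 20 | 4·5 = 20
gcd(5,1,4) = 1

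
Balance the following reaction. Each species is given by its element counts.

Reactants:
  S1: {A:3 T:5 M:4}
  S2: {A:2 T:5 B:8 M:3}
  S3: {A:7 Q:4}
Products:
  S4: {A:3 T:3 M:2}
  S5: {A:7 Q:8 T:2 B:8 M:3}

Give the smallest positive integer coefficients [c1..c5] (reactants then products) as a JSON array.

Coefficients: [3, 1, 2, 6, 1]

A: 3·3+1·2+2·7 = 25 | 6·3+1·7 = 25
Q: 3·0+1·0+2·4 = 8 | 6·0+1·8 = 8
T: 3·5+1·5+2·0 = 20 | 6·3+1·2 = 20
B: 3·0+1·8+2·0 = 8 | 6·0+1·8 = 8
M: 3·4+1·3+2·0 = 15 | 6·2+1·3 = 15
gcd(3,1,2,6,1) = 1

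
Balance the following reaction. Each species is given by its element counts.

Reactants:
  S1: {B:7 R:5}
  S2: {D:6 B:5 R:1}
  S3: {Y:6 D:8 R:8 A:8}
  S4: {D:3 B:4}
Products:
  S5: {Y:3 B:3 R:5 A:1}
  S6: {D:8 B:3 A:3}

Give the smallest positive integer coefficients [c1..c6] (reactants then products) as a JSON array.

Y: 1·0+1·0+3·6+6·0 = 18 | 6·3+6·0 = 18
D: 1·0+1·6+3·8+6·3 = 48 | 6·0+6·8 = 48
B: 1·7+1·5+3·0+6·4 = 36 | 6·3+6·3 = 36
R: 1·5+1·1+3·8+6·0 = 30 | 6·5+6·0 = 30
A: 1·0+1·0+3·8+6·0 = 24 | 6·1+6·3 = 24
gcd(1,1,3,6,6,6) = 1

Coefficients: [1, 1, 3, 6, 6, 6]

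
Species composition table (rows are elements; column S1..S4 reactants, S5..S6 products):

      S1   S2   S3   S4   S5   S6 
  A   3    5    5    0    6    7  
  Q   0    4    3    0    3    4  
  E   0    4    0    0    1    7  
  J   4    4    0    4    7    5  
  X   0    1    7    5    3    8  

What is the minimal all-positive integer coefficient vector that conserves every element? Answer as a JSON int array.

Coefficients: [5, 5, 2, 3, 6, 2]

A: 5·3+5·5+2·5+3·0 = 50 | 6·6+2·7 = 50
Q: 5·0+5·4+2·3+3·0 = 26 | 6·3+2·4 = 26
E: 5·0+5·4+2·0+3·0 = 20 | 6·1+2·7 = 20
J: 5·4+5·4+2·0+3·4 = 52 | 6·7+2·5 = 52
X: 5·0+5·1+2·7+3·5 = 34 | 6·3+2·8 = 34
gcd(5,5,2,3,6,2) = 1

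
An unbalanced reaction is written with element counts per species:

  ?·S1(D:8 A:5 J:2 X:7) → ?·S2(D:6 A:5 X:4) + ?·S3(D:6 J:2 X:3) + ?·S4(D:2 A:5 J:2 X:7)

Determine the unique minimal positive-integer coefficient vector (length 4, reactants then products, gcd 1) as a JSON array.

D: 5·8 = 40 | 3·6+3·6+2·2 = 40
A: 5·5 = 25 | 3·5+3·0+2·5 = 25
J: 5·2 = 10 | 3·0+3·2+2·2 = 10
X: 5·7 = 35 | 3·4+3·3+2·7 = 35
gcd(5,3,3,2) = 1

Coefficients: [5, 3, 3, 2]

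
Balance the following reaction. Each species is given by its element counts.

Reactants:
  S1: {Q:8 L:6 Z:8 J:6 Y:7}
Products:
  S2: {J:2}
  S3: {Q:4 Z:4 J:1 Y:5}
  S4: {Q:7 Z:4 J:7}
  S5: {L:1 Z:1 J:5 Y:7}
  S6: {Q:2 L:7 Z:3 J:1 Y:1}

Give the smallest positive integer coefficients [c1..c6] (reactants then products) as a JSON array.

Coefficients: [6, 3, 6, 2, 1, 5]

Q: 6·8 = 48 | 3·0+6·4+2·7+1·0+5·2 = 48
L: 6·6 = 36 | 3·0+6·0+2·0+1·1+5·7 = 36
Z: 6·8 = 48 | 3·0+6·4+2·4+1·1+5·3 = 48
J: 6·6 = 36 | 3·2+6·1+2·7+1·5+5·1 = 36
Y: 6·7 = 42 | 3·0+6·5+2·0+1·7+5·1 = 42
gcd(6,3,6,2,1,5) = 1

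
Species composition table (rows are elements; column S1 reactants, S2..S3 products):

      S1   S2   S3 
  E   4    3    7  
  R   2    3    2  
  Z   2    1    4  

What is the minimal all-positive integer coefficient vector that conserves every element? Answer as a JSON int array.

Coefficients: [5, 2, 2]

E: 5·4 = 20 | 2·3+2·7 = 20
R: 5·2 = 10 | 2·3+2·2 = 10
Z: 5·2 = 10 | 2·1+2·4 = 10
gcd(5,2,2) = 1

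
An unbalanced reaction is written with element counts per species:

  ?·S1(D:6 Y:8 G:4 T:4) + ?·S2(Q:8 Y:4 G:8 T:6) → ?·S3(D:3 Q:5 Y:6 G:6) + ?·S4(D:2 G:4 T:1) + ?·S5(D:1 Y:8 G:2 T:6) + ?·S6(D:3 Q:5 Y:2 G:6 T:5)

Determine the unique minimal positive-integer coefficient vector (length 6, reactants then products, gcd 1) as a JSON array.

D: 5·6+5·0 = 30 | 3·3+1·2+4·1+5·3 = 30
Q: 5·0+5·8 = 40 | 3·5+1·0+4·0+5·5 = 40
Y: 5·8+5·4 = 60 | 3·6+1·0+4·8+5·2 = 60
G: 5·4+5·8 = 60 | 3·6+1·4+4·2+5·6 = 60
T: 5·4+5·6 = 50 | 3·0+1·1+4·6+5·5 = 50
gcd(5,5,3,1,4,5) = 1

Coefficients: [5, 5, 3, 1, 4, 5]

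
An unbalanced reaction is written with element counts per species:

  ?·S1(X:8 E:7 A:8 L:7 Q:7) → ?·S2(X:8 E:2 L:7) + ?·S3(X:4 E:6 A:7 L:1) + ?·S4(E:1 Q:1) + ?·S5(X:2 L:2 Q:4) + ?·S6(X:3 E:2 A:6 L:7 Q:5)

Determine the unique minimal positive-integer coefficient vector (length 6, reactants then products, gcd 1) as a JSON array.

X: 5·8 = 40 | 1·8+4·4+5·0+5·2+2·3 = 40
E: 5·7 = 35 | 1·2+4·6+5·1+5·0+2·2 = 35
A: 5·8 = 40 | 1·0+4·7+5·0+5·0+2·6 = 40
L: 5·7 = 35 | 1·7+4·1+5·0+5·2+2·7 = 35
Q: 5·7 = 35 | 1·0+4·0+5·1+5·4+2·5 = 35
gcd(5,1,4,5,5,2) = 1

Coefficients: [5, 1, 4, 5, 5, 2]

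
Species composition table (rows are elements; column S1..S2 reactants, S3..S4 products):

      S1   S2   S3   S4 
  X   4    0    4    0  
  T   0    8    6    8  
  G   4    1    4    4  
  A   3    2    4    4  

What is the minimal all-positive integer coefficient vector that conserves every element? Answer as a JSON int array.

X: 4·4+4·0 = 16 | 4·4+1·0 = 16
T: 4·0+4·8 = 32 | 4·6+1·8 = 32
G: 4·4+4·1 = 20 | 4·4+1·4 = 20
A: 4·3+4·2 = 20 | 4·4+1·4 = 20
gcd(4,4,4,1) = 1

Coefficients: [4, 4, 4, 1]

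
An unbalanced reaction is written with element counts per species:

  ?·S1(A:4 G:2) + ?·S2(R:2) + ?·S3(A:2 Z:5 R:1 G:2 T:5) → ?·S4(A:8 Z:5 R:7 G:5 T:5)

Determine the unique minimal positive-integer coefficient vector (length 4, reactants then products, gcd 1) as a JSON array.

A: 3·4+6·0+2·2 = 16 | 2·8 = 16
Z: 3·0+6·0+2·5 = 10 | 2·5 = 10
R: 3·0+6·2+2·1 = 14 | 2·7 = 14
G: 3·2+6·0+2·2 = 10 | 2·5 = 10
T: 3·0+6·0+2·5 = 10 | 2·5 = 10
gcd(3,6,2,2) = 1

Coefficients: [3, 6, 2, 2]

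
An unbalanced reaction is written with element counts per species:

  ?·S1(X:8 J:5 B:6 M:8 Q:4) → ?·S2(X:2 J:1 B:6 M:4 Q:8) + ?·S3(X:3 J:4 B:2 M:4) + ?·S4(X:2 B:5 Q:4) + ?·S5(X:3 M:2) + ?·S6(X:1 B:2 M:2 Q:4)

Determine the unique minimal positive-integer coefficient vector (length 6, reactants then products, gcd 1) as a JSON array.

X: 5·8 = 40 | 1·2+6·3+2·2+5·3+1·1 = 40
J: 5·5 = 25 | 1·1+6·4+2·0+5·0+1·0 = 25
B: 5·6 = 30 | 1·6+6·2+2·5+5·0+1·2 = 30
M: 5·8 = 40 | 1·4+6·4+2·0+5·2+1·2 = 40
Q: 5·4 = 20 | 1·8+6·0+2·4+5·0+1·4 = 20
gcd(5,1,6,2,5,1) = 1

Coefficients: [5, 1, 6, 2, 5, 1]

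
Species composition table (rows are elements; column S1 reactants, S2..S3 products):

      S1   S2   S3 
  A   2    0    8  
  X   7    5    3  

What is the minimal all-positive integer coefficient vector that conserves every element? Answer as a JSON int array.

A: 4·2 = 8 | 5·0+1·8 = 8
X: 4·7 = 28 | 5·5+1·3 = 28
gcd(4,5,1) = 1

Coefficients: [4, 5, 1]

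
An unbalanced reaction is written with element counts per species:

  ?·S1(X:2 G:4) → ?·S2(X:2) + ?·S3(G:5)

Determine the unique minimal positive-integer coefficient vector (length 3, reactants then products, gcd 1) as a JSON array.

Coefficients: [5, 5, 4]

X: 5·2 = 10 | 5·2+4·0 = 10
G: 5·4 = 20 | 5·0+4·5 = 20
gcd(5,5,4) = 1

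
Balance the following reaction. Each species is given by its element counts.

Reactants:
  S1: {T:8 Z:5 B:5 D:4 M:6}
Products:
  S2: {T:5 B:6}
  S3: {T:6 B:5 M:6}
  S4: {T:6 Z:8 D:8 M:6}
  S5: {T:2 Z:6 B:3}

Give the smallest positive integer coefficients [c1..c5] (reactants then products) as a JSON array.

Coefficients: [6, 2, 3, 3, 1]

T: 6·8 = 48 | 2·5+3·6+3·6+1·2 = 48
Z: 6·5 = 30 | 2·0+3·0+3·8+1·6 = 30
B: 6·5 = 30 | 2·6+3·5+3·0+1·3 = 30
D: 6·4 = 24 | 2·0+3·0+3·8+1·0 = 24
M: 6·6 = 36 | 2·0+3·6+3·6+1·0 = 36
gcd(6,2,3,3,1) = 1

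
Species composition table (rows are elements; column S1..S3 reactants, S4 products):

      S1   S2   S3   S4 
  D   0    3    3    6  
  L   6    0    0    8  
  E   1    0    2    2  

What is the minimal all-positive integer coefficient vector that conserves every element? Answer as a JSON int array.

Coefficients: [4, 5, 1, 3]

D: 4·0+5·3+1·3 = 18 | 3·6 = 18
L: 4·6+5·0+1·0 = 24 | 3·8 = 24
E: 4·1+5·0+1·2 = 6 | 3·2 = 6
gcd(4,5,1,3) = 1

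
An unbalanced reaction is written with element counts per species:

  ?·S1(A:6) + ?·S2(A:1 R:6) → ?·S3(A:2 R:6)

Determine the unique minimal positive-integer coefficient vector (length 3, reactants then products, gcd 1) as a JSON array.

A: 1·6+6·1 = 12 | 6·2 = 12
R: 1·0+6·6 = 36 | 6·6 = 36
gcd(1,6,6) = 1

Coefficients: [1, 6, 6]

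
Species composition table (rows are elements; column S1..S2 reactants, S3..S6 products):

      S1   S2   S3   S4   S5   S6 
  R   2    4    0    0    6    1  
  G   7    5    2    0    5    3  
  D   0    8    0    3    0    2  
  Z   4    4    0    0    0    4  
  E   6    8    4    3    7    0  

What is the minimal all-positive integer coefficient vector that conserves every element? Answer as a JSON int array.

R: 3·2+3·4 = 18 | 4·0+4·0+2·6+6·1 = 18
G: 3·7+3·5 = 36 | 4·2+4·0+2·5+6·3 = 36
D: 3·0+3·8 = 24 | 4·0+4·3+2·0+6·2 = 24
Z: 3·4+3·4 = 24 | 4·0+4·0+2·0+6·4 = 24
E: 3·6+3·8 = 42 | 4·4+4·3+2·7+6·0 = 42
gcd(3,3,4,4,2,6) = 1

Coefficients: [3, 3, 4, 4, 2, 6]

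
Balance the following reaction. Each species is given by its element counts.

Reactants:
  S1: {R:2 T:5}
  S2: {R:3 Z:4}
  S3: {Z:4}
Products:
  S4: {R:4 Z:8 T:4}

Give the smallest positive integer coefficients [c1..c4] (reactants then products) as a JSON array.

R: 4·2+4·3+6·0 = 20 | 5·4 = 20
Z: 4·0+4·4+6·4 = 40 | 5·8 = 40
T: 4·5+4·0+6·0 = 20 | 5·4 = 20
gcd(4,4,6,5) = 1

Coefficients: [4, 4, 6, 5]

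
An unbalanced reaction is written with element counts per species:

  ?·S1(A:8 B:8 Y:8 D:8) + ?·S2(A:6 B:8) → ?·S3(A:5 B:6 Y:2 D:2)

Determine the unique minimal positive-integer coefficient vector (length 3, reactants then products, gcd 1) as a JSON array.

Coefficients: [1, 2, 4]

A: 1·8+2·6 = 20 | 4·5 = 20
B: 1·8+2·8 = 24 | 4·6 = 24
Y: 1·8+2·0 = 8 | 4·2 = 8
D: 1·8+2·0 = 8 | 4·2 = 8
gcd(1,2,4) = 1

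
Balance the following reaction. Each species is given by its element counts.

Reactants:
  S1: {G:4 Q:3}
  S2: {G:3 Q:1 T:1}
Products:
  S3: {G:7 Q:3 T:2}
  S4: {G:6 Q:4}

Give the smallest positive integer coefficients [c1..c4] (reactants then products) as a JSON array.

G: 2·4+4·3 = 20 | 2·7+1·6 = 20
Q: 2·3+4·1 = 10 | 2·3+1·4 = 10
T: 2·0+4·1 = 4 | 2·2+1·0 = 4
gcd(2,4,2,1) = 1

Coefficients: [2, 4, 2, 1]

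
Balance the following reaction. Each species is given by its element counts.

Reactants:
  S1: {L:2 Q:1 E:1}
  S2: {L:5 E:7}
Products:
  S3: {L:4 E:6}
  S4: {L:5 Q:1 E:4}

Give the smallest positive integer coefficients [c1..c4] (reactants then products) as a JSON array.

L: 1·2+3·5 = 17 | 3·4+1·5 = 17
Q: 1·1+3·0 = 1 | 3·0+1·1 = 1
E: 1·1+3·7 = 22 | 3·6+1·4 = 22
gcd(1,3,3,1) = 1

Coefficients: [1, 3, 3, 1]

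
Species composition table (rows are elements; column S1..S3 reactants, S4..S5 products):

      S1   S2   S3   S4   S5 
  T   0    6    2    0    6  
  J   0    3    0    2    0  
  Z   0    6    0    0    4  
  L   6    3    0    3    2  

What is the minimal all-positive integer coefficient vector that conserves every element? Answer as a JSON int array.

Coefficients: [3, 4, 6, 6, 6]

T: 3·0+4·6+6·2 = 36 | 6·0+6·6 = 36
J: 3·0+4·3+6·0 = 12 | 6·2+6·0 = 12
Z: 3·0+4·6+6·0 = 24 | 6·0+6·4 = 24
L: 3·6+4·3+6·0 = 30 | 6·3+6·2 = 30
gcd(3,4,6,6,6) = 1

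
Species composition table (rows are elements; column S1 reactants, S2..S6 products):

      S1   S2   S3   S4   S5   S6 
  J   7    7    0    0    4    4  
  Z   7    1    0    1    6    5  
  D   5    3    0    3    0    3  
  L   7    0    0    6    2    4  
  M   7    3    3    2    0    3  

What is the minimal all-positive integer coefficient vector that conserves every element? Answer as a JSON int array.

J: 6·7 = 42 | 2·7+5·0+3·0+2·4+5·4 = 42
Z: 6·7 = 42 | 2·1+5·0+3·1+2·6+5·5 = 42
D: 6·5 = 30 | 2·3+5·0+3·3+2·0+5·3 = 30
L: 6·7 = 42 | 2·0+5·0+3·6+2·2+5·4 = 42
M: 6·7 = 42 | 2·3+5·3+3·2+2·0+5·3 = 42
gcd(6,2,5,3,2,5) = 1

Coefficients: [6, 2, 5, 3, 2, 5]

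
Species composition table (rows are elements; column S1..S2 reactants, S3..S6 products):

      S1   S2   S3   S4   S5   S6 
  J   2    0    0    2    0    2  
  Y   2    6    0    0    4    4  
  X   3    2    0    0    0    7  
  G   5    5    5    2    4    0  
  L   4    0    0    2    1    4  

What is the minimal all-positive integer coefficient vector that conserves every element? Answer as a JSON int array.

J: 5·2+3·0 = 10 | 4·0+2·2+4·0+3·2 = 10
Y: 5·2+3·6 = 28 | 4·0+2·0+4·4+3·4 = 28
X: 5·3+3·2 = 21 | 4·0+2·0+4·0+3·7 = 21
G: 5·5+3·5 = 40 | 4·5+2·2+4·4+3·0 = 40
L: 5·4+3·0 = 20 | 4·0+2·2+4·1+3·4 = 20
gcd(5,3,4,2,4,3) = 1

Coefficients: [5, 3, 4, 2, 4, 3]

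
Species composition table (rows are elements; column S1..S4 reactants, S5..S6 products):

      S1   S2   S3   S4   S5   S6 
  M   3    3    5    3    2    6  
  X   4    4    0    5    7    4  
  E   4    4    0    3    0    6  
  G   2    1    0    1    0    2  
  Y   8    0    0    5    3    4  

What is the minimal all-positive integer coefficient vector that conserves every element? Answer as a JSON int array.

Coefficients: [2, 4, 2, 2, 2, 5]

M: 2·3+4·3+2·5+2·3 = 34 | 2·2+5·6 = 34
X: 2·4+4·4+2·0+2·5 = 34 | 2·7+5·4 = 34
E: 2·4+4·4+2·0+2·3 = 30 | 2·0+5·6 = 30
G: 2·2+4·1+2·0+2·1 = 10 | 2·0+5·2 = 10
Y: 2·8+4·0+2·0+2·5 = 26 | 2·3+5·4 = 26
gcd(2,4,2,2,2,5) = 1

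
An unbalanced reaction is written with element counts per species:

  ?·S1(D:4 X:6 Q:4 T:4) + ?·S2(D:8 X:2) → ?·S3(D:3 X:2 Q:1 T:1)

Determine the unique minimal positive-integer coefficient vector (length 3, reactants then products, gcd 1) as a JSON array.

Coefficients: [1, 1, 4]

D: 1·4+1·8 = 12 | 4·3 = 12
X: 1·6+1·2 = 8 | 4·2 = 8
Q: 1·4+1·0 = 4 | 4·1 = 4
T: 1·4+1·0 = 4 | 4·1 = 4
gcd(1,1,4) = 1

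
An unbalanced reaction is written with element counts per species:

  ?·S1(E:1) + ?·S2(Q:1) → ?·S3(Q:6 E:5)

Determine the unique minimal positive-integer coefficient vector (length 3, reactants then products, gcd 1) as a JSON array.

Coefficients: [5, 6, 1]

Q: 5·0+6·1 = 6 | 1·6 = 6
E: 5·1+6·0 = 5 | 1·5 = 5
gcd(5,6,1) = 1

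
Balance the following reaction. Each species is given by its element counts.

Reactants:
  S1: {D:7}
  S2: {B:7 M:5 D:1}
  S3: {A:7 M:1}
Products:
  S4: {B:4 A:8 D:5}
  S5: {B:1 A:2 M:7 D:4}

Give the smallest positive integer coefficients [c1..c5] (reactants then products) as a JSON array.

Coefficients: [3, 2, 4, 3, 2]

B: 3·0+2·7+4·0 = 14 | 3·4+2·1 = 14
A: 3·0+2·0+4·7 = 28 | 3·8+2·2 = 28
M: 3·0+2·5+4·1 = 14 | 3·0+2·7 = 14
D: 3·7+2·1+4·0 = 23 | 3·5+2·4 = 23
gcd(3,2,4,3,2) = 1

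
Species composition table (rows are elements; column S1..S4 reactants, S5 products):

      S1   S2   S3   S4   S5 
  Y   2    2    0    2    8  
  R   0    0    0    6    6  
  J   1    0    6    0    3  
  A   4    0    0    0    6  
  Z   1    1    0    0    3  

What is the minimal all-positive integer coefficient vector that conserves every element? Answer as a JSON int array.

Coefficients: [6, 6, 1, 4, 4]

Y: 6·2+6·2+1·0+4·2 = 32 | 4·8 = 32
R: 6·0+6·0+1·0+4·6 = 24 | 4·6 = 24
J: 6·1+6·0+1·6+4·0 = 12 | 4·3 = 12
A: 6·4+6·0+1·0+4·0 = 24 | 4·6 = 24
Z: 6·1+6·1+1·0+4·0 = 12 | 4·3 = 12
gcd(6,6,1,4,4) = 1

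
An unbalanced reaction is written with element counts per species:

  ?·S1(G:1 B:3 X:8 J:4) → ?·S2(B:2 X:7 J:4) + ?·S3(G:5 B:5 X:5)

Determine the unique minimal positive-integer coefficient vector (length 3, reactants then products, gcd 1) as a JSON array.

Coefficients: [5, 5, 1]

G: 5·1 = 5 | 5·0+1·5 = 5
B: 5·3 = 15 | 5·2+1·5 = 15
X: 5·8 = 40 | 5·7+1·5 = 40
J: 5·4 = 20 | 5·4+1·0 = 20
gcd(5,5,1) = 1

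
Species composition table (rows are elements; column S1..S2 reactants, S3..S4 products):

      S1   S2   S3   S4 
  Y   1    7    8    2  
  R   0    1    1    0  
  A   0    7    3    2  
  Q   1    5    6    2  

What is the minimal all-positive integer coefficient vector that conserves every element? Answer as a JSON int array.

Y: 5·1+1·7 = 12 | 1·8+2·2 = 12
R: 5·0+1·1 = 1 | 1·1+2·0 = 1
A: 5·0+1·7 = 7 | 1·3+2·2 = 7
Q: 5·1+1·5 = 10 | 1·6+2·2 = 10
gcd(5,1,1,2) = 1

Coefficients: [5, 1, 1, 2]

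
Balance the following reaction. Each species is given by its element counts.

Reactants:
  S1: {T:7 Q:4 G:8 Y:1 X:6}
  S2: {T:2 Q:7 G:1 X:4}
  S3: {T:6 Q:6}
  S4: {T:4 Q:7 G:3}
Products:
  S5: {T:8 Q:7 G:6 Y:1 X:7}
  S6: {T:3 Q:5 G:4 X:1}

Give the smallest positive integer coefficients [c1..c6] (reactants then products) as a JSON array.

Coefficients: [6, 3, 1, 3, 6, 6]

T: 6·7+3·2+1·6+3·4 = 66 | 6·8+6·3 = 66
Q: 6·4+3·7+1·6+3·7 = 72 | 6·7+6·5 = 72
G: 6·8+3·1+1·0+3·3 = 60 | 6·6+6·4 = 60
Y: 6·1+3·0+1·0+3·0 = 6 | 6·1+6·0 = 6
X: 6·6+3·4+1·0+3·0 = 48 | 6·7+6·1 = 48
gcd(6,3,1,3,6,6) = 1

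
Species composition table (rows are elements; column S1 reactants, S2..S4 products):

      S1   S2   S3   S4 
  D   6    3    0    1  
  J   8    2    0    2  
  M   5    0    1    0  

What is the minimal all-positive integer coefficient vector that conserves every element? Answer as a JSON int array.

D: 1·6 = 6 | 1·3+5·0+3·1 = 6
J: 1·8 = 8 | 1·2+5·0+3·2 = 8
M: 1·5 = 5 | 1·0+5·1+3·0 = 5
gcd(1,1,5,3) = 1

Coefficients: [1, 1, 5, 3]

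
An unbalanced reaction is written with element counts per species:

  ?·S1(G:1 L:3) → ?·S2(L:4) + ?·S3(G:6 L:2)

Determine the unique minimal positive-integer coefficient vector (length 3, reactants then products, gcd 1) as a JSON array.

G: 6·1 = 6 | 4·0+1·6 = 6
L: 6·3 = 18 | 4·4+1·2 = 18
gcd(6,4,1) = 1

Coefficients: [6, 4, 1]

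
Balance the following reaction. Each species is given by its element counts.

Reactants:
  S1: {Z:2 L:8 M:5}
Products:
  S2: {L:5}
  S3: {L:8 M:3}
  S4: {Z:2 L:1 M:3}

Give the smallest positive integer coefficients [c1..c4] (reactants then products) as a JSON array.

Z: 3·2 = 6 | 1·0+2·0+3·2 = 6
L: 3·8 = 24 | 1·5+2·8+3·1 = 24
M: 3·5 = 15 | 1·0+2·3+3·3 = 15
gcd(3,1,2,3) = 1

Coefficients: [3, 1, 2, 3]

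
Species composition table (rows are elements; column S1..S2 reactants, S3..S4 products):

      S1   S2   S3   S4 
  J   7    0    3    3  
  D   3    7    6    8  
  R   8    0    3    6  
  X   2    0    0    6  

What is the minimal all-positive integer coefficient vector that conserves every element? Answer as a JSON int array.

Coefficients: [3, 5, 6, 1]

J: 3·7+5·0 = 21 | 6·3+1·3 = 21
D: 3·3+5·7 = 44 | 6·6+1·8 = 44
R: 3·8+5·0 = 24 | 6·3+1·6 = 24
X: 3·2+5·0 = 6 | 6·0+1·6 = 6
gcd(3,5,6,1) = 1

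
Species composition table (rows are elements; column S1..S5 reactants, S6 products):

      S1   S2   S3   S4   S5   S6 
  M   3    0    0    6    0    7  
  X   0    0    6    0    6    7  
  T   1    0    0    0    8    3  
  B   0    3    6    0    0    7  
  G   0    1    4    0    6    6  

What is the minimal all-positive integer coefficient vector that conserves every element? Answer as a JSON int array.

Coefficients: [2, 4, 5, 6, 2, 6]

M: 2·3+4·0+5·0+6·6+2·0 = 42 | 6·7 = 42
X: 2·0+4·0+5·6+6·0+2·6 = 42 | 6·7 = 42
T: 2·1+4·0+5·0+6·0+2·8 = 18 | 6·3 = 18
B: 2·0+4·3+5·6+6·0+2·0 = 42 | 6·7 = 42
G: 2·0+4·1+5·4+6·0+2·6 = 36 | 6·6 = 36
gcd(2,4,5,6,2,6) = 1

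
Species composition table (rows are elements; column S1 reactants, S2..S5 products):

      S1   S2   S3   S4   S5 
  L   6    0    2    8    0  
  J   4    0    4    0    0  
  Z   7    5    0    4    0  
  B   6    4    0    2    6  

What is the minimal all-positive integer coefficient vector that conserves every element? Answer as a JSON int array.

Coefficients: [6, 6, 6, 3, 1]

L: 6·6 = 36 | 6·0+6·2+3·8+1·0 = 36
J: 6·4 = 24 | 6·0+6·4+3·0+1·0 = 24
Z: 6·7 = 42 | 6·5+6·0+3·4+1·0 = 42
B: 6·6 = 36 | 6·4+6·0+3·2+1·6 = 36
gcd(6,6,6,3,1) = 1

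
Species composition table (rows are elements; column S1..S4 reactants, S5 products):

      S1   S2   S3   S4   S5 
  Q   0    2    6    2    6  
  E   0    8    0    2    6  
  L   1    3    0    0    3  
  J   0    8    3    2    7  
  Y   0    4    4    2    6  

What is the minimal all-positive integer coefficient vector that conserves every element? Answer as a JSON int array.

Coefficients: [6, 1, 1, 5, 3]

Q: 6·0+1·2+1·6+5·2 = 18 | 3·6 = 18
E: 6·0+1·8+1·0+5·2 = 18 | 3·6 = 18
L: 6·1+1·3+1·0+5·0 = 9 | 3·3 = 9
J: 6·0+1·8+1·3+5·2 = 21 | 3·7 = 21
Y: 6·0+1·4+1·4+5·2 = 18 | 3·6 = 18
gcd(6,1,1,5,3) = 1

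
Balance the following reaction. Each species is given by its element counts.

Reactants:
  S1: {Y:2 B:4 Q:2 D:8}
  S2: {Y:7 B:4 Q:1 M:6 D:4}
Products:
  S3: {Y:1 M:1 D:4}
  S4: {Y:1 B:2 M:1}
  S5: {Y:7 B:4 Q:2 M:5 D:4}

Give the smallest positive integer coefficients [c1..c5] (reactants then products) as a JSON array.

Coefficients: [2, 6, 5, 6, 5]

Y: 2·2+6·7 = 46 | 5·1+6·1+5·7 = 46
B: 2·4+6·4 = 32 | 5·0+6·2+5·4 = 32
Q: 2·2+6·1 = 10 | 5·0+6·0+5·2 = 10
M: 2·0+6·6 = 36 | 5·1+6·1+5·5 = 36
D: 2·8+6·4 = 40 | 5·4+6·0+5·4 = 40
gcd(2,6,5,6,5) = 1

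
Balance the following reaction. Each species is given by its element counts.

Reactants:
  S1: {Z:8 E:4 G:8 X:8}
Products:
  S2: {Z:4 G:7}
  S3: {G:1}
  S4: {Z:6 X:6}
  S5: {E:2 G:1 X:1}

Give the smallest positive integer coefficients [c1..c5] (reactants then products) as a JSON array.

Coefficients: [2, 1, 5, 2, 4]

Z: 2·8 = 16 | 1·4+5·0+2·6+4·0 = 16
E: 2·4 = 8 | 1·0+5·0+2·0+4·2 = 8
G: 2·8 = 16 | 1·7+5·1+2·0+4·1 = 16
X: 2·8 = 16 | 1·0+5·0+2·6+4·1 = 16
gcd(2,1,5,2,4) = 1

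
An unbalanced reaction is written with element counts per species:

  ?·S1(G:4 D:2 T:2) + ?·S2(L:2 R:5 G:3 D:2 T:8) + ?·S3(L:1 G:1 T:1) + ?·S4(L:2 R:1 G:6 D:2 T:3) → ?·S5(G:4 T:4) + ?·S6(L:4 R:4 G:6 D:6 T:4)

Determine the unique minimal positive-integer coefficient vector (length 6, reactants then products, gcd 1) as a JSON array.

Coefficients: [5, 2, 4, 2, 6, 3]

L: 5·0+2·2+4·1+2·2 = 12 | 6·0+3·4 = 12
R: 5·0+2·5+4·0+2·1 = 12 | 6·0+3·4 = 12
G: 5·4+2·3+4·1+2·6 = 42 | 6·4+3·6 = 42
D: 5·2+2·2+4·0+2·2 = 18 | 6·0+3·6 = 18
T: 5·2+2·8+4·1+2·3 = 36 | 6·4+3·4 = 36
gcd(5,2,4,2,6,3) = 1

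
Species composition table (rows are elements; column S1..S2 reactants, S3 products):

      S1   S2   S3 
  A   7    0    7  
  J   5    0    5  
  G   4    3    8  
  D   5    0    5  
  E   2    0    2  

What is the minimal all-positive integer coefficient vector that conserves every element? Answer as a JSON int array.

A: 3·7+4·0 = 21 | 3·7 = 21
J: 3·5+4·0 = 15 | 3·5 = 15
G: 3·4+4·3 = 24 | 3·8 = 24
D: 3·5+4·0 = 15 | 3·5 = 15
E: 3·2+4·0 = 6 | 3·2 = 6
gcd(3,4,3) = 1

Coefficients: [3, 4, 3]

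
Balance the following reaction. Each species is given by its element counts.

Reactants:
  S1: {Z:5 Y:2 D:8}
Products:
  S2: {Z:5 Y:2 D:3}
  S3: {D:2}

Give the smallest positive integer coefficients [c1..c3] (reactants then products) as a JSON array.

Coefficients: [2, 2, 5]

Z: 2·5 = 10 | 2·5+5·0 = 10
Y: 2·2 = 4 | 2·2+5·0 = 4
D: 2·8 = 16 | 2·3+5·2 = 16
gcd(2,2,5) = 1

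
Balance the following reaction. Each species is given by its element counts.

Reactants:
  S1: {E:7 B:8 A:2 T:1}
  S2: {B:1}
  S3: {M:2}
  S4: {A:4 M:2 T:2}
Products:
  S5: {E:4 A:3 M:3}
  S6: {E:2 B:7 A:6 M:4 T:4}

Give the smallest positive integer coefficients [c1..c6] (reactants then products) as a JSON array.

Coefficients: [2, 5, 4, 5, 2, 3]

E: 2·7+5·0+4·0+5·0 = 14 | 2·4+3·2 = 14
B: 2·8+5·1+4·0+5·0 = 21 | 2·0+3·7 = 21
A: 2·2+5·0+4·0+5·4 = 24 | 2·3+3·6 = 24
M: 2·0+5·0+4·2+5·2 = 18 | 2·3+3·4 = 18
T: 2·1+5·0+4·0+5·2 = 12 | 2·0+3·4 = 12
gcd(2,5,4,5,2,3) = 1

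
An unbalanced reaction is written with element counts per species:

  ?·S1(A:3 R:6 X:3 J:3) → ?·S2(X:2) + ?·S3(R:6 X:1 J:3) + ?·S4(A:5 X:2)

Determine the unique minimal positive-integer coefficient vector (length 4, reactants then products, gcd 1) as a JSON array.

A: 5·3 = 15 | 2·0+5·0+3·5 = 15
R: 5·6 = 30 | 2·0+5·6+3·0 = 30
X: 5·3 = 15 | 2·2+5·1+3·2 = 15
J: 5·3 = 15 | 2·0+5·3+3·0 = 15
gcd(5,2,5,3) = 1

Coefficients: [5, 2, 5, 3]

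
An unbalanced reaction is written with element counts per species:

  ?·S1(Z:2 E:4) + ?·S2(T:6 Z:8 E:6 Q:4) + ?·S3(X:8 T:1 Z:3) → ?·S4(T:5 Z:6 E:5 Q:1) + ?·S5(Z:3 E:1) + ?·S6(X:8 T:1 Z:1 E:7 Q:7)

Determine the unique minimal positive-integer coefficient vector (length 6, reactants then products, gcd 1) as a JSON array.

Coefficients: [5, 5, 2, 6, 6, 2]

X: 5·0+5·0+2·8 = 16 | 6·0+6·0+2·8 = 16
T: 5·0+5·6+2·1 = 32 | 6·5+6·0+2·1 = 32
Z: 5·2+5·8+2·3 = 56 | 6·6+6·3+2·1 = 56
E: 5·4+5·6+2·0 = 50 | 6·5+6·1+2·7 = 50
Q: 5·0+5·4+2·0 = 20 | 6·1+6·0+2·7 = 20
gcd(5,5,2,6,6,2) = 1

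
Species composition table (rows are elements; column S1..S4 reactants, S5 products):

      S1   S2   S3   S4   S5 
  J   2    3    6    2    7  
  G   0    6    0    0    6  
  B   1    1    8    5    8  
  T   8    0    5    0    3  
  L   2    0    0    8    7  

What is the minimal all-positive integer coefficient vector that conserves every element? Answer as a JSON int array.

J: 1·2+6·3+2·6+5·2 = 42 | 6·7 = 42
G: 1·0+6·6+2·0+5·0 = 36 | 6·6 = 36
B: 1·1+6·1+2·8+5·5 = 48 | 6·8 = 48
T: 1·8+6·0+2·5+5·0 = 18 | 6·3 = 18
L: 1·2+6·0+2·0+5·8 = 42 | 6·7 = 42
gcd(1,6,2,5,6) = 1

Coefficients: [1, 6, 2, 5, 6]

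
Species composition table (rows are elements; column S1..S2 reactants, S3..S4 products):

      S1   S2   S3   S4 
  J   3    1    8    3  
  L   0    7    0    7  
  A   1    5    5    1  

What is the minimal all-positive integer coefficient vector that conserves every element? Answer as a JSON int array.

Coefficients: [6, 1, 2, 1]

J: 6·3+1·1 = 19 | 2·8+1·3 = 19
L: 6·0+1·7 = 7 | 2·0+1·7 = 7
A: 6·1+1·5 = 11 | 2·5+1·1 = 11
gcd(6,1,2,1) = 1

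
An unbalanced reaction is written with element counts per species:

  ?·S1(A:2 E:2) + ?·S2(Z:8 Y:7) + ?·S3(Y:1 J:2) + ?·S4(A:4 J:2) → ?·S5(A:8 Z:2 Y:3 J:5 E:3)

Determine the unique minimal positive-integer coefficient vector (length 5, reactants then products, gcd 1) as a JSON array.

Coefficients: [6, 1, 5, 5, 4]

A: 6·2+1·0+5·0+5·4 = 32 | 4·8 = 32
Z: 6·0+1·8+5·0+5·0 = 8 | 4·2 = 8
Y: 6·0+1·7+5·1+5·0 = 12 | 4·3 = 12
J: 6·0+1·0+5·2+5·2 = 20 | 4·5 = 20
E: 6·2+1·0+5·0+5·0 = 12 | 4·3 = 12
gcd(6,1,5,5,4) = 1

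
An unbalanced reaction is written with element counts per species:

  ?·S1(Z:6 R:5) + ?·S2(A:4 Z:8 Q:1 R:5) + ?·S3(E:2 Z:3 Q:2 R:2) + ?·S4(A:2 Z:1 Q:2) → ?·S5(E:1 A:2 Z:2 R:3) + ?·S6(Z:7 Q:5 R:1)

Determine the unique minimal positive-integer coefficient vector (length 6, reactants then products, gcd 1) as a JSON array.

E: 2·0+1·0+3·2+4·0 = 6 | 6·1+3·0 = 6
A: 2·0+1·4+3·0+4·2 = 12 | 6·2+3·0 = 12
Z: 2·6+1·8+3·3+4·1 = 33 | 6·2+3·7 = 33
Q: 2·0+1·1+3·2+4·2 = 15 | 6·0+3·5 = 15
R: 2·5+1·5+3·2+4·0 = 21 | 6·3+3·1 = 21
gcd(2,1,3,4,6,3) = 1

Coefficients: [2, 1, 3, 4, 6, 3]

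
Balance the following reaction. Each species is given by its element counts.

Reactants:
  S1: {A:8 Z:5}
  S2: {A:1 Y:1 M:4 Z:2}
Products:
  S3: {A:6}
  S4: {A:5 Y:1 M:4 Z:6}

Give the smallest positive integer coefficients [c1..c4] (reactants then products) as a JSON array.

Coefficients: [4, 5, 2, 5]

A: 4·8+5·1 = 37 | 2·6+5·5 = 37
Y: 4·0+5·1 = 5 | 2·0+5·1 = 5
M: 4·0+5·4 = 20 | 2·0+5·4 = 20
Z: 4·5+5·2 = 30 | 2·0+5·6 = 30
gcd(4,5,2,5) = 1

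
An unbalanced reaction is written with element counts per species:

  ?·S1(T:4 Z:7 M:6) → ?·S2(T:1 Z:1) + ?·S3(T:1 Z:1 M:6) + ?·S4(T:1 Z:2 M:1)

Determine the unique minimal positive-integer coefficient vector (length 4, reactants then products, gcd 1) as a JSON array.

T: 2·4 = 8 | 1·1+1·1+6·1 = 8
Z: 2·7 = 14 | 1·1+1·1+6·2 = 14
M: 2·6 = 12 | 1·0+1·6+6·1 = 12
gcd(2,1,1,6) = 1

Coefficients: [2, 1, 1, 6]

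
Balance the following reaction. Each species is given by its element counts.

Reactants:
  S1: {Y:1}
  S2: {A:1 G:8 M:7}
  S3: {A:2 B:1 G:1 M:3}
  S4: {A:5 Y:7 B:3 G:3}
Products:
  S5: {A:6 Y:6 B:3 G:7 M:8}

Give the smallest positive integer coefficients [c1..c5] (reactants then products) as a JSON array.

A: 5·0+1·1+3·2+1·5 = 12 | 2·6 = 12
Y: 5·1+1·0+3·0+1·7 = 12 | 2·6 = 12
B: 5·0+1·0+3·1+1·3 = 6 | 2·3 = 6
G: 5·0+1·8+3·1+1·3 = 14 | 2·7 = 14
M: 5·0+1·7+3·3+1·0 = 16 | 2·8 = 16
gcd(5,1,3,1,2) = 1

Coefficients: [5, 1, 3, 1, 2]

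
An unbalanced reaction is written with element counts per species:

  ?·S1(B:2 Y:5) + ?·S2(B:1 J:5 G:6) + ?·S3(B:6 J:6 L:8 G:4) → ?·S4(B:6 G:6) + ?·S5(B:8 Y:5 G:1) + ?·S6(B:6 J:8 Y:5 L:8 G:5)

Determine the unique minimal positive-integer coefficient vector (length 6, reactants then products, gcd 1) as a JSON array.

B: 6·2+2·1+5·6 = 44 | 1·6+1·8+5·6 = 44
J: 6·0+2·5+5·6 = 40 | 1·0+1·0+5·8 = 40
Y: 6·5+2·0+5·0 = 30 | 1·0+1·5+5·5 = 30
L: 6·0+2·0+5·8 = 40 | 1·0+1·0+5·8 = 40
G: 6·0+2·6+5·4 = 32 | 1·6+1·1+5·5 = 32
gcd(6,2,5,1,1,5) = 1

Coefficients: [6, 2, 5, 1, 1, 5]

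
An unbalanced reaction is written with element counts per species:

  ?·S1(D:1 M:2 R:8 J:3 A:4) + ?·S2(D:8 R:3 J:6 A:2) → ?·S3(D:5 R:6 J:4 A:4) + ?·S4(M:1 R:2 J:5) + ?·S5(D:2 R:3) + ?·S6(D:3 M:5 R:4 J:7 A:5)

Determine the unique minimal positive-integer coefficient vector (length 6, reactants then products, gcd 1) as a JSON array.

Coefficients: [6, 5, 6, 2, 5, 2]

D: 6·1+5·8 = 46 | 6·5+2·0+5·2+2·3 = 46
M: 6·2+5·0 = 12 | 6·0+2·1+5·0+2·5 = 12
R: 6·8+5·3 = 63 | 6·6+2·2+5·3+2·4 = 63
J: 6·3+5·6 = 48 | 6·4+2·5+5·0+2·7 = 48
A: 6·4+5·2 = 34 | 6·4+2·0+5·0+2·5 = 34
gcd(6,5,6,2,5,2) = 1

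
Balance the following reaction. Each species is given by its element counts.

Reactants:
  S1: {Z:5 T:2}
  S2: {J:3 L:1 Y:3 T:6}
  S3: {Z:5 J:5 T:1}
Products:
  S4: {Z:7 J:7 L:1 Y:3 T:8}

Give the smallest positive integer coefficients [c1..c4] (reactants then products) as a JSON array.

Coefficients: [3, 5, 4, 5]

Z: 3·5+5·0+4·5 = 35 | 5·7 = 35
J: 3·0+5·3+4·5 = 35 | 5·7 = 35
L: 3·0+5·1+4·0 = 5 | 5·1 = 5
Y: 3·0+5·3+4·0 = 15 | 5·3 = 15
T: 3·2+5·6+4·1 = 40 | 5·8 = 40
gcd(3,5,4,5) = 1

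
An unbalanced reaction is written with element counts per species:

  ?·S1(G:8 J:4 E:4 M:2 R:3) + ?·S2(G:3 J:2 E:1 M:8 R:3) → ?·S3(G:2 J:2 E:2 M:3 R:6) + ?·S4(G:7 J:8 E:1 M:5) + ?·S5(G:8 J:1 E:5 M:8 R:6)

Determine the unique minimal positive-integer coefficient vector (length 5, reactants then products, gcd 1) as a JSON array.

Coefficients: [5, 5, 1, 3, 4]

G: 5·8+5·3 = 55 | 1·2+3·7+4·8 = 55
J: 5·4+5·2 = 30 | 1·2+3·8+4·1 = 30
E: 5·4+5·1 = 25 | 1·2+3·1+4·5 = 25
M: 5·2+5·8 = 50 | 1·3+3·5+4·8 = 50
R: 5·3+5·3 = 30 | 1·6+3·0+4·6 = 30
gcd(5,5,1,3,4) = 1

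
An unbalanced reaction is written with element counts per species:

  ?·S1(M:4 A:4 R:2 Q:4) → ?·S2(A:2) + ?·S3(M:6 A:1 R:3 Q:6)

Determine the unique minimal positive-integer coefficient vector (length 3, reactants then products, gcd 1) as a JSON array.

Coefficients: [3, 5, 2]

M: 3·4 = 12 | 5·0+2·6 = 12
A: 3·4 = 12 | 5·2+2·1 = 12
R: 3·2 = 6 | 5·0+2·3 = 6
Q: 3·4 = 12 | 5·0+2·6 = 12
gcd(3,5,2) = 1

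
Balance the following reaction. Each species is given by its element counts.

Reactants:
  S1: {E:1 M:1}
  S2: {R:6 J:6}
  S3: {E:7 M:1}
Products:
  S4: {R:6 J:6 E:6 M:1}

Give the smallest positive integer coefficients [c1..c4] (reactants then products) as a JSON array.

R: 1·0+6·6+5·0 = 36 | 6·6 = 36
J: 1·0+6·6+5·0 = 36 | 6·6 = 36
E: 1·1+6·0+5·7 = 36 | 6·6 = 36
M: 1·1+6·0+5·1 = 6 | 6·1 = 6
gcd(1,6,5,6) = 1

Coefficients: [1, 6, 5, 6]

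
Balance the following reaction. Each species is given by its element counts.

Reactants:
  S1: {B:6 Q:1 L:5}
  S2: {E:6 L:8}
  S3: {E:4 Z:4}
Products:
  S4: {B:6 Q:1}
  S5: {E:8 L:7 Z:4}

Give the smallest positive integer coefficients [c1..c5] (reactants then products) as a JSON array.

Coefficients: [1, 2, 3, 1, 3]

B: 1·6+2·0+3·0 = 6 | 1·6+3·0 = 6
Q: 1·1+2·0+3·0 = 1 | 1·1+3·0 = 1
E: 1·0+2·6+3·4 = 24 | 1·0+3·8 = 24
L: 1·5+2·8+3·0 = 21 | 1·0+3·7 = 21
Z: 1·0+2·0+3·4 = 12 | 1·0+3·4 = 12
gcd(1,2,3,1,3) = 1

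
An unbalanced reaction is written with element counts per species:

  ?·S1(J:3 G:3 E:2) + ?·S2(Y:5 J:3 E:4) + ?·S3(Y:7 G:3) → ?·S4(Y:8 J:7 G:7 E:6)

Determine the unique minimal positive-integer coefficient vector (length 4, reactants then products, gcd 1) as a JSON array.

Y: 5·0+2·5+2·7 = 24 | 3·8 = 24
J: 5·3+2·3+2·0 = 21 | 3·7 = 21
G: 5·3+2·0+2·3 = 21 | 3·7 = 21
E: 5·2+2·4+2·0 = 18 | 3·6 = 18
gcd(5,2,2,3) = 1

Coefficients: [5, 2, 2, 3]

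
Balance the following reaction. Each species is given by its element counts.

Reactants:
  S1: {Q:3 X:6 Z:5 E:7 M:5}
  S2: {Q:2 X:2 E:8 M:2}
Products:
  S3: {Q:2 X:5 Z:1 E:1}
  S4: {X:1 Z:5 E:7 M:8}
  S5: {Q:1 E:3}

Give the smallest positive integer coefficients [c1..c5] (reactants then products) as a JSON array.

Coefficients: [4, 2, 5, 3, 6]

Q: 4·3+2·2 = 16 | 5·2+3·0+6·1 = 16
X: 4·6+2·2 = 28 | 5·5+3·1+6·0 = 28
Z: 4·5+2·0 = 20 | 5·1+3·5+6·0 = 20
E: 4·7+2·8 = 44 | 5·1+3·7+6·3 = 44
M: 4·5+2·2 = 24 | 5·0+3·8+6·0 = 24
gcd(4,2,5,3,6) = 1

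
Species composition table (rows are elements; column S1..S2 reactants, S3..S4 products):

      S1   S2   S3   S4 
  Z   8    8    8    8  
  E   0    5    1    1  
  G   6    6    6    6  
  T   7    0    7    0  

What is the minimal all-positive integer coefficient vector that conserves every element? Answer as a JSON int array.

Coefficients: [4, 1, 4, 1]

Z: 4·8+1·8 = 40 | 4·8+1·8 = 40
E: 4·0+1·5 = 5 | 4·1+1·1 = 5
G: 4·6+1·6 = 30 | 4·6+1·6 = 30
T: 4·7+1·0 = 28 | 4·7+1·0 = 28
gcd(4,1,4,1) = 1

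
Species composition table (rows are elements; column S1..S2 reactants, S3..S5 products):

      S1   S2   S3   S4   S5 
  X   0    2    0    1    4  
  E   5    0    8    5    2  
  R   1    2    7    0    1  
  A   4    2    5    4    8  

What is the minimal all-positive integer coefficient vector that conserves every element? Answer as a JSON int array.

X: 6·0+5·2 = 10 | 2·0+2·1+2·4 = 10
E: 6·5+5·0 = 30 | 2·8+2·5+2·2 = 30
R: 6·1+5·2 = 16 | 2·7+2·0+2·1 = 16
A: 6·4+5·2 = 34 | 2·5+2·4+2·8 = 34
gcd(6,5,2,2,2) = 1

Coefficients: [6, 5, 2, 2, 2]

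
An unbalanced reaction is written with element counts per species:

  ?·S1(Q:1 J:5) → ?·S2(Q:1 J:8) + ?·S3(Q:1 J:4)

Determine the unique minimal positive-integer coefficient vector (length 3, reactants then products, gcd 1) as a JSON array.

Q: 4·1 = 4 | 1·1+3·1 = 4
J: 4·5 = 20 | 1·8+3·4 = 20
gcd(4,1,3) = 1

Coefficients: [4, 1, 3]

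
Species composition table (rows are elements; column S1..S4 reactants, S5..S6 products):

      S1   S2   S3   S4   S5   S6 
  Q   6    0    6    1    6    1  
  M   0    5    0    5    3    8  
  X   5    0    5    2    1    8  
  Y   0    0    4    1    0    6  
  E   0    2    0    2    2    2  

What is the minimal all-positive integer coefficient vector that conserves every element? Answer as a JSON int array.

Coefficients: [1, 6, 5, 4, 6, 4]

Q: 1·6+6·0+5·6+4·1 = 40 | 6·6+4·1 = 40
M: 1·0+6·5+5·0+4·5 = 50 | 6·3+4·8 = 50
X: 1·5+6·0+5·5+4·2 = 38 | 6·1+4·8 = 38
Y: 1·0+6·0+5·4+4·1 = 24 | 6·0+4·6 = 24
E: 1·0+6·2+5·0+4·2 = 20 | 6·2+4·2 = 20
gcd(1,6,5,4,6,4) = 1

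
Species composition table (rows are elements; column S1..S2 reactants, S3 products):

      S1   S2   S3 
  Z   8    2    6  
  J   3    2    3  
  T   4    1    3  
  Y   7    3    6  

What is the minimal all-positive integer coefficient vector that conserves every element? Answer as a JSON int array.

Z: 3·8+3·2 = 30 | 5·6 = 30
J: 3·3+3·2 = 15 | 5·3 = 15
T: 3·4+3·1 = 15 | 5·3 = 15
Y: 3·7+3·3 = 30 | 5·6 = 30
gcd(3,3,5) = 1

Coefficients: [3, 3, 5]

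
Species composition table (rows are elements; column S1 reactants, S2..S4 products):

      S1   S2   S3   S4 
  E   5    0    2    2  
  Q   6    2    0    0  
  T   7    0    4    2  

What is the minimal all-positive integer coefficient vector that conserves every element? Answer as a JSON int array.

Coefficients: [2, 6, 2, 3]

E: 2·5 = 10 | 6·0+2·2+3·2 = 10
Q: 2·6 = 12 | 6·2+2·0+3·0 = 12
T: 2·7 = 14 | 6·0+2·4+3·2 = 14
gcd(2,6,2,3) = 1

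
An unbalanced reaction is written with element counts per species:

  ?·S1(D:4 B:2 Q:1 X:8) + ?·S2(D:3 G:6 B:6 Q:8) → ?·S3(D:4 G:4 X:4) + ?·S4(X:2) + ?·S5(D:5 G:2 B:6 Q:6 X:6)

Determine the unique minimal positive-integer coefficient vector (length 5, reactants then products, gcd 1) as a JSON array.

D: 6·4+3·3 = 33 | 2·4+5·0+5·5 = 33
G: 6·0+3·6 = 18 | 2·4+5·0+5·2 = 18
B: 6·2+3·6 = 30 | 2·0+5·0+5·6 = 30
Q: 6·1+3·8 = 30 | 2·0+5·0+5·6 = 30
X: 6·8+3·0 = 48 | 2·4+5·2+5·6 = 48
gcd(6,3,2,5,5) = 1

Coefficients: [6, 3, 2, 5, 5]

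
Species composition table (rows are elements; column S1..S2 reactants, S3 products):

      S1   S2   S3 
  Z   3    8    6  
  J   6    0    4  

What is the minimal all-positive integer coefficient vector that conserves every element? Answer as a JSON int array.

Z: 4·3+3·8 = 36 | 6·6 = 36
J: 4·6+3·0 = 24 | 6·4 = 24
gcd(4,3,6) = 1

Coefficients: [4, 3, 6]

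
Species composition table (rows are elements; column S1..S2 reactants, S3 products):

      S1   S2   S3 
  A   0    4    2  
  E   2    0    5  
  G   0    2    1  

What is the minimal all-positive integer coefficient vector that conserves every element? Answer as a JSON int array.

Coefficients: [5, 1, 2]

A: 5·0+1·4 = 4 | 2·2 = 4
E: 5·2+1·0 = 10 | 2·5 = 10
G: 5·0+1·2 = 2 | 2·1 = 2
gcd(5,1,2) = 1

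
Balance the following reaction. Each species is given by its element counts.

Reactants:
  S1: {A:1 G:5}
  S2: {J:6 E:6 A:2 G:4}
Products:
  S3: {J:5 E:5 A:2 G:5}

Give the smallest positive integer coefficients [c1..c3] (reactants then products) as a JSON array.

J: 2·0+5·6 = 30 | 6·5 = 30
E: 2·0+5·6 = 30 | 6·5 = 30
A: 2·1+5·2 = 12 | 6·2 = 12
G: 2·5+5·4 = 30 | 6·5 = 30
gcd(2,5,6) = 1

Coefficients: [2, 5, 6]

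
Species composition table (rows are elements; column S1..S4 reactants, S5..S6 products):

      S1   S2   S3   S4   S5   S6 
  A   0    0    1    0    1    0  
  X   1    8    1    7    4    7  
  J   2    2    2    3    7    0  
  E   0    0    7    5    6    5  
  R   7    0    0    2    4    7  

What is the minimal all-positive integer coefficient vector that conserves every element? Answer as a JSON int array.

A: 6·0+2·0+5·1+3·0 = 5 | 5·1+4·0 = 5
X: 6·1+2·8+5·1+3·7 = 48 | 5·4+4·7 = 48
J: 6·2+2·2+5·2+3·3 = 35 | 5·7+4·0 = 35
E: 6·0+2·0+5·7+3·5 = 50 | 5·6+4·5 = 50
R: 6·7+2·0+5·0+3·2 = 48 | 5·4+4·7 = 48
gcd(6,2,5,3,5,4) = 1

Coefficients: [6, 2, 5, 3, 5, 4]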